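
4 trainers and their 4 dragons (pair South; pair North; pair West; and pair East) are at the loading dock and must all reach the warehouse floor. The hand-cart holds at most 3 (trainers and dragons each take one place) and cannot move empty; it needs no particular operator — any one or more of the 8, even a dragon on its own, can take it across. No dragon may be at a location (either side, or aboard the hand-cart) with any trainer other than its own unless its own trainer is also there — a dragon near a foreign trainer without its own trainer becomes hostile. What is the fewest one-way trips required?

Counting alone: each trip to the warehouse floor takes at most 3 across and each return brings at least 1 back, so after t trips out (and t−1 returns) at most 3t − (t−1) of the 8 are across; that first reaches 8 at t = 4, so at least 7 crossings are needed.
The safety rule pushes this higher. Following every safe sequence of crossings, the most of the 8 that can be at the warehouse floor as the hand-cart arrives there on crossing 7 is 7 — never all 8.
So no plan with fewer than 9 crossings exists, and this one achieves 9:
1. dragon South and trainer South cross → the warehouse floor.
2. trainer South crosses ← the loading dock.
3. dragon North, trainer North, and trainer South cross → the warehouse floor.
4. dragon South and trainer South cross ← the loading dock.
5. trainer East, trainer South, and trainer West cross → the warehouse floor.
6. dragon North crosses ← the loading dock.
7. dragon North and dragon South cross → the warehouse floor.
8. dragon South crosses ← the loading dock.
9. dragon East, dragon South, and dragon West cross → the warehouse floor.

9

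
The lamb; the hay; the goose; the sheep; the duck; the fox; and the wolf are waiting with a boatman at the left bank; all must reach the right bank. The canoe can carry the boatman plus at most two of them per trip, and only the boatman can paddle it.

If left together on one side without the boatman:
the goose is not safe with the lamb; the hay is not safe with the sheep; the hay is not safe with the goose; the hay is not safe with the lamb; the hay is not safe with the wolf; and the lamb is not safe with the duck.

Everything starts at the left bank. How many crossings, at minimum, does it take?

11

Counting alone: the boatman can take at most 2 across per trip to the right bank, so moving all 7 needs at least 4 loaded trips out, with a return between consecutive ones — at least 7 crossings.
The safety rule pushes this higher. Following every safe sequence of crossings, the most of the 7 that can be at the right bank as the canoe arrives there on crossings 7, 9 is 5, 6 respectively — never all 7.
So no plan with fewer than 11 crossings exists, and this one achieves 11:
1. Boatman goes to the right bank with the hay and the lamb.  [the left bank: the duck, the fox, the goose, the sheep, the wolf | the right bank: the hay, the lamb]
2. Boatman goes back to the left bank with the lamb.  [the left bank: the duck, the fox, the goose, the lamb, the sheep, the wolf | the right bank: the hay]
3. Boatman goes to the right bank with the lamb and the sheep.  [the left bank: the duck, the fox, the goose, the wolf | the right bank: the hay, the lamb, the sheep]
4. Boatman goes back to the left bank with the hay.  [the left bank: the duck, the fox, the goose, the hay, the wolf | the right bank: the lamb, the sheep]
5. Boatman goes to the right bank with the fox and the hay.  [the left bank: the duck, the goose, the wolf | the right bank: the fox, the hay, the lamb, the sheep]
6. Boatman goes back to the left bank with the hay.  [the left bank: the duck, the goose, the hay, the wolf | the right bank: the fox, the lamb, the sheep]
7. Boatman goes to the right bank with the hay and the wolf.  [the left bank: the duck, the goose | the right bank: the fox, the hay, the lamb, the sheep, the wolf]
8. Boatman goes back to the left bank with the hay.  [the left bank: the duck, the goose, the hay | the right bank: the fox, the lamb, the sheep, the wolf]
9. Boatman goes to the right bank with the duck and the goose.  [the left bank: the hay | the right bank: the duck, the fox, the goose, the lamb, the sheep, the wolf]
10. Boatman goes back to the left bank with the lamb.  [the left bank: the hay, the lamb | the right bank: the duck, the fox, the goose, the sheep, the wolf]
11. Boatman goes to the right bank with the hay and the lamb.  [the left bank: — | the right bank: the duck, the fox, the goose, the hay, the lamb, the sheep, the wolf]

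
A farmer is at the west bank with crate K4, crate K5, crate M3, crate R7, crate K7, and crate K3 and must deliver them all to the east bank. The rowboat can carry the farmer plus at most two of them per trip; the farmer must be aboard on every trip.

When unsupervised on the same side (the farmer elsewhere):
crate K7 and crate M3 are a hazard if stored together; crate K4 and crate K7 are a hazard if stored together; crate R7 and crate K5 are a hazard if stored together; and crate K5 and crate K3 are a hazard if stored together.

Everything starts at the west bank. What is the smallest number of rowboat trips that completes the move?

Counting alone: the farmer can take at most 2 across per trip to the east bank, so moving all 6 needs at least 3 loaded trips out, with a return between consecutive ones — at least 5 crossings.
The safety rule pushes this higher. Following every safe sequence of crossings, the most of the 6 that can be at the east bank as the rowboat arrives there on crossing 5 is 5 — never all 6.
So no plan with fewer than 7 crossings exists, and this one achieves 7:
1. Farmer goes to the east bank with crate K5 and crate K7.  [the west bank: crate K3, crate K4, crate M3, crate R7 | the east bank: crate K5, crate K7]
2. Farmer goes back to the west bank alone.  [the west bank: crate K3, crate K4, crate M3, crate R7 | the east bank: crate K5, crate K7]
3. Farmer goes to the east bank with crate K4 and crate M3.  [the west bank: crate K3, crate R7 | the east bank: crate K4, crate K5, crate K7, crate M3]
4. Farmer goes back to the west bank with crate K7.  [the west bank: crate K3, crate K7, crate R7 | the east bank: crate K4, crate K5, crate M3]
5. Farmer goes to the east bank with crate K3 and crate R7.  [the west bank: crate K7 | the east bank: crate K3, crate K4, crate K5, crate M3, crate R7]
6. Farmer goes back to the west bank with crate K5.  [the west bank: crate K5, crate K7 | the east bank: crate K3, crate K4, crate M3, crate R7]
7. Farmer goes to the east bank with crate K5 and crate K7.  [the west bank: — | the east bank: crate K3, crate K4, crate K5, crate K7, crate M3, crate R7]

7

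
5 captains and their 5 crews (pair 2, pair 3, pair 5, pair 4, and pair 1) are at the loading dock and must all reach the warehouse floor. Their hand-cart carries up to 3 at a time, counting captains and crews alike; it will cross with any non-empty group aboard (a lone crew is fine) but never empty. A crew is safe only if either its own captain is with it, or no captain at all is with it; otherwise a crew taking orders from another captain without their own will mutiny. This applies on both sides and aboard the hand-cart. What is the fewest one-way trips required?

Counting alone: each trip to the warehouse floor takes at most 3 across and each return brings at least 1 back, so after t trips out (and t−1 returns) at most 3t − (t−1) of the 10 are across; that first reaches 10 at t = 5, so at least 9 crossings are needed.
The safety rule pushes this higher. Following every safe sequence of crossings, the most of the 10 that can be at the warehouse floor as the hand-cart arrives there on crossing 9 is 9 — never all 10.
So no plan with fewer than 11 crossings exists, and this one achieves 11:
1. captain 2 and crew 2 cross → the warehouse floor.
2. captain 2 crosses ← the loading dock.
3. crew 3, crew 4, and crew 5 cross → the warehouse floor.
4. crew 2 crosses ← the loading dock.
5. captain 3, captain 4, and captain 5 cross → the warehouse floor.
6. captain 3 and crew 3 cross ← the loading dock.
7. captain 1, captain 2, and captain 3 cross → the warehouse floor.
8. crew 5 crosses ← the loading dock.
9. crew 2 and crew 3 cross → the warehouse floor.
10. crew 2 crosses ← the loading dock.
11. crew 1, crew 2, and crew 5 cross → the warehouse floor.

11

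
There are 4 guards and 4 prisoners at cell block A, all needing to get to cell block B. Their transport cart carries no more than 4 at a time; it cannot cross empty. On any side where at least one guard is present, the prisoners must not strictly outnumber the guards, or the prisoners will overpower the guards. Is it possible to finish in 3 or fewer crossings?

No

Counting alone: each trip to cell block B takes at most 4 across and each return brings at least 1 back, so after t trips out (and t−1 returns) at most 4t − (t−1) of the 8 are across; that first reaches 8 at t = 3, so at least 5 crossings are needed.
Since 3 < 5, 3 crossings cannot be enough. (The shortest complete plan in fact takes 5:)
1. 2 prisoners → cell block B.  (cell block A: 4G 2P; cell block B: 0G 2P)
2. 1 prisoner ← cell block A.  (cell block A: 4G 3P; cell block B: 0G 1P)
3. 4 guards → cell block B.  (cell block A: 0G 3P; cell block B: 4G 1P)
4. 1 prisoner ← cell block A.  (cell block A: 0G 4P; cell block B: 4G 0P)
5. 4 prisoners → cell block B.  (cell block A: 0G 0P; cell block B: 4G 4P)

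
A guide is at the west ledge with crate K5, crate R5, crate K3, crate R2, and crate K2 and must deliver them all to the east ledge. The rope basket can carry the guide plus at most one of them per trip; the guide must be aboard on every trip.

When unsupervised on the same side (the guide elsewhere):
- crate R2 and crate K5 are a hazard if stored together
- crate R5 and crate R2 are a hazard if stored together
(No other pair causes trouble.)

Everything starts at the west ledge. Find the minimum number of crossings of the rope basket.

11

Counting alone: the guide can take at most 1 across per trip to the east ledge, so moving all 5 needs at least 5 loaded trips out, with a return between consecutive ones — at least 9 crossings.
The safety rule pushes this higher. Following every safe sequence of crossings, the most of the 5 that can be at the east ledge as the rope basket arrives there on crossing 9 is 4 — never all 5.
So no plan with fewer than 11 crossings exists, and this one achieves 11:
1. Guide goes to the east ledge with crate R2.  [the west ledge: crate K2, crate K3, crate K5, crate R5 | the east ledge: crate R2]
2. Guide goes back to the west ledge alone.  [the west ledge: crate K2, crate K3, crate K5, crate R5 | the east ledge: crate R2]
3. Guide goes to the east ledge with crate K5.  [the west ledge: crate K2, crate K3, crate R5 | the east ledge: crate K5, crate R2]
4. Guide goes back to the west ledge with crate R2.  [the west ledge: crate K2, crate K3, crate R2, crate R5 | the east ledge: crate K5]
5. Guide goes to the east ledge with crate R5.  [the west ledge: crate K2, crate K3, crate R2 | the east ledge: crate K5, crate R5]
6. Guide goes back to the west ledge alone.  [the west ledge: crate K2, crate K3, crate R2 | the east ledge: crate K5, crate R5]
7. Guide goes to the east ledge with crate K3.  [the west ledge: crate K2, crate R2 | the east ledge: crate K3, crate K5, crate R5]
8. Guide goes back to the west ledge alone.  [the west ledge: crate K2, crate R2 | the east ledge: crate K3, crate K5, crate R5]
9. Guide goes to the east ledge with crate K2.  [the west ledge: crate R2 | the east ledge: crate K2, crate K3, crate K5, crate R5]
10. Guide goes back to the west ledge alone.  [the west ledge: crate R2 | the east ledge: crate K2, crate K3, crate K5, crate R5]
11. Guide goes to the east ledge with crate R2.  [the west ledge: — | the east ledge: crate K2, crate K3, crate K5, crate R2, crate R5]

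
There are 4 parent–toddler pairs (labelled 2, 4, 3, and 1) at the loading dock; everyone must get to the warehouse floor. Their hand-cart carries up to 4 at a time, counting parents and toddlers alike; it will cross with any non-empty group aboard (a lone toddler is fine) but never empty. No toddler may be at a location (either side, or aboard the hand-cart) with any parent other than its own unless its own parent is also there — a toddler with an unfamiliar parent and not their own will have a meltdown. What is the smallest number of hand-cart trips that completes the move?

Counting alone: each trip to the warehouse floor takes at most 4 across and each return brings at least 1 back, so after t trips out (and t−1 returns) at most 4t − (t−1) of the 8 are across; that first reaches 8 at t = 3, so at least 5 crossings are needed.
The plan below uses exactly 5 crossings, so it is optimal:
1. parent 2 and toddler 2 cross → the warehouse floor.
2. parent 2 crosses ← the loading dock.
3. parent 1, parent 2, parent 3, and parent 4 cross → the warehouse floor.
4. toddler 2 crosses ← the loading dock.
5. toddler 1, toddler 2, toddler 3, and toddler 4 cross → the warehouse floor.

5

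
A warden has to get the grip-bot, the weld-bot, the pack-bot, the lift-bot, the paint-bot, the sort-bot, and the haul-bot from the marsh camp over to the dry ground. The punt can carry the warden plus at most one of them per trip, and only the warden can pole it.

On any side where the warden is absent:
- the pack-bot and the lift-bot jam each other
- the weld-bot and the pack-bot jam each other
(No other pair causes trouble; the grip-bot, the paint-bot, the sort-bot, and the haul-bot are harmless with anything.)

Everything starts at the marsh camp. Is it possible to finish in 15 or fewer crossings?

Yes — this plan uses 15 crossings (≤ 15):
1. Warden goes to the dry ground with the pack-bot.  [the marsh camp: the grip-bot, the haul-bot, the lift-bot, the paint-bot, the sort-bot, the weld-bot | the dry ground: the pack-bot]
2. Warden goes back to the marsh camp alone.  [the marsh camp: the grip-bot, the haul-bot, the lift-bot, the paint-bot, the sort-bot, the weld-bot | the dry ground: the pack-bot]
3. Warden goes to the dry ground with the grip-bot.  [the marsh camp: the haul-bot, the lift-bot, the paint-bot, the sort-bot, the weld-bot | the dry ground: the grip-bot, the pack-bot]
4. Warden goes back to the marsh camp alone.  [the marsh camp: the haul-bot, the lift-bot, the paint-bot, the sort-bot, the weld-bot | the dry ground: the grip-bot, the pack-bot]
5. Warden goes to the dry ground with the weld-bot.  [the marsh camp: the haul-bot, the lift-bot, the paint-bot, the sort-bot | the dry ground: the grip-bot, the pack-bot, the weld-bot]
6. Warden goes back to the marsh camp with the pack-bot.  [the marsh camp: the haul-bot, the lift-bot, the pack-bot, the paint-bot, the sort-bot | the dry ground: the grip-bot, the weld-bot]
7. Warden goes to the dry ground with the lift-bot.  [the marsh camp: the haul-bot, the pack-bot, the paint-bot, the sort-bot | the dry ground: the grip-bot, the lift-bot, the weld-bot]
8. Warden goes back to the marsh camp alone.  [the marsh camp: the haul-bot, the pack-bot, the paint-bot, the sort-bot | the dry ground: the grip-bot, the lift-bot, the weld-bot]
9. Warden goes to the dry ground with the paint-bot.  [the marsh camp: the haul-bot, the pack-bot, the sort-bot | the dry ground: the grip-bot, the lift-bot, the paint-bot, the weld-bot]
10. Warden goes back to the marsh camp alone.  [the marsh camp: the haul-bot, the pack-bot, the sort-bot | the dry ground: the grip-bot, the lift-bot, the paint-bot, the weld-bot]
11. Warden goes to the dry ground with the sort-bot.  [the marsh camp: the haul-bot, the pack-bot | the dry ground: the grip-bot, the lift-bot, the paint-bot, the sort-bot, the weld-bot]
12. Warden goes back to the marsh camp alone.  [the marsh camp: the haul-bot, the pack-bot | the dry ground: the grip-bot, the lift-bot, the paint-bot, the sort-bot, the weld-bot]
13. Warden goes to the dry ground with the haul-bot.  [the marsh camp: the pack-bot | the dry ground: the grip-bot, the haul-bot, the lift-bot, the paint-bot, the sort-bot, the weld-bot]
14. Warden goes back to the marsh camp alone.  [the marsh camp: the pack-bot | the dry ground: the grip-bot, the haul-bot, the lift-bot, the paint-bot, the sort-bot, the weld-bot]
15. Warden goes to the dry ground with the pack-bot.  [the marsh camp: — | the dry ground: the grip-bot, the haul-bot, the lift-bot, the pack-bot, the paint-bot, the sort-bot, the weld-bot]

Yes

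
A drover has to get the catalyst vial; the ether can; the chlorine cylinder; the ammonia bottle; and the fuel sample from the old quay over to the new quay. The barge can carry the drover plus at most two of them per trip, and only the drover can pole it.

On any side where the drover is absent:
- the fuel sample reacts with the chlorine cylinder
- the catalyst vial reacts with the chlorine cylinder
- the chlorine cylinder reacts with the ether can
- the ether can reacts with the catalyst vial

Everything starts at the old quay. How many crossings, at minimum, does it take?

Counting alone: the drover can take at most 2 across per trip to the new quay, so moving all 5 needs at least 3 loaded trips out, with a return between consecutive ones — at least 5 crossings.
The safety rule pushes this higher. Following every safe sequence of crossings, the most of the 5 that can be at the new quay as the barge arrives there on crossing 5 is 4 — never all 5.
So no plan with fewer than 7 crossings exists, and this one achieves 7:
1. Drover goes to the new quay with the catalyst vial and the chlorine cylinder.  [the old quay: the ammonia bottle, the ether can, the fuel sample | the new quay: the catalyst vial, the chlorine cylinder]
2. Drover goes back to the old quay with the catalyst vial.  [the old quay: the ammonia bottle, the catalyst vial, the ether can, the fuel sample | the new quay: the chlorine cylinder]
3. Drover goes to the new quay with the ammonia bottle and the catalyst vial.  [the old quay: the ether can, the fuel sample | the new quay: the ammonia bottle, the catalyst vial, the chlorine cylinder]
4. Drover goes back to the old quay with the catalyst vial.  [the old quay: the catalyst vial, the ether can, the fuel sample | the new quay: the ammonia bottle, the chlorine cylinder]
5. Drover goes to the new quay with the catalyst vial and the fuel sample.  [the old quay: the ether can | the new quay: the ammonia bottle, the catalyst vial, the chlorine cylinder, the fuel sample]
6. Drover goes back to the old quay with the chlorine cylinder.  [the old quay: the chlorine cylinder, the ether can | the new quay: the ammonia bottle, the catalyst vial, the fuel sample]
7. Drover goes to the new quay with the chlorine cylinder and the ether can.  [the old quay: — | the new quay: the ammonia bottle, the catalyst vial, the chlorine cylinder, the ether can, the fuel sample]

7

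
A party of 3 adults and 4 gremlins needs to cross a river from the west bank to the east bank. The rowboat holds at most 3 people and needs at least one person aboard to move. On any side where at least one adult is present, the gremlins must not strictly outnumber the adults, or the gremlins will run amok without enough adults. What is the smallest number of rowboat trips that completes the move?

impossible

The gremlins already outnumber the adults at the west bank before anyone moves, so the starting position itself is disallowed.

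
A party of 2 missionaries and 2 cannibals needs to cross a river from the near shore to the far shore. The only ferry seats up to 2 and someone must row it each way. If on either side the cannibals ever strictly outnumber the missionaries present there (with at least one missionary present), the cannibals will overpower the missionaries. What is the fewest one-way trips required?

Counting alone: each trip to the far shore takes at most 2 across and each return brings at least 1 back, so after t trips out (and t−1 returns) at most 2t − (t−1) of the 4 are across; that first reaches 4 at t = 3, so at least 5 crossings are needed.
The plan below uses exactly 5 crossings, so it is optimal:
1. 2 cannibals → the far shore.  (the near shore: 2M 0C; the far shore: 0M 2C)
2. 1 cannibal ← the near shore.  (the near shore: 2M 1C; the far shore: 0M 1C)
3. 2 missionaries → the far shore.  (the near shore: 0M 1C; the far shore: 2M 1C)
4. 1 cannibal ← the near shore.  (the near shore: 0M 2C; the far shore: 2M 0C)
5. 2 cannibals → the far shore.  (the near shore: 0M 0C; the far shore: 2M 2C)

5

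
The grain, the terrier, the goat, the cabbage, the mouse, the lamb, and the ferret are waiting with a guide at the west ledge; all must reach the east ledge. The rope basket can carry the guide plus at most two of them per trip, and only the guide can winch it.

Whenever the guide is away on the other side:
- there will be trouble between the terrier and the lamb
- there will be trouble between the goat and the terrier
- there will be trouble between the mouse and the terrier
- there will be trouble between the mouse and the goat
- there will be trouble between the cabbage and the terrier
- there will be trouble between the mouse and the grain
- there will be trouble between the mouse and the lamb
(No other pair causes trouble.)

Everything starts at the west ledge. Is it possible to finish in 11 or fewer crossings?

Yes — this plan uses 11 crossings (≤ 11):
1. Guide goes to the east ledge with the mouse and the terrier.  [the west ledge: the cabbage, the ferret, the goat, the grain, the lamb | the east ledge: the mouse, the terrier]
2. Guide goes back to the west ledge with the terrier.  [the west ledge: the cabbage, the ferret, the goat, the grain, the lamb, the terrier | the east ledge: the mouse]
3. Guide goes to the east ledge with the grain and the terrier.  [the west ledge: the cabbage, the ferret, the goat, the lamb | the east ledge: the grain, the mouse, the terrier]
4. Guide goes back to the west ledge with the mouse.  [the west ledge: the cabbage, the ferret, the goat, the lamb, the mouse | the east ledge: the grain, the terrier]
5. Guide goes to the east ledge with the goat and the lamb.  [the west ledge: the cabbage, the ferret, the mouse | the east ledge: the goat, the grain, the lamb, the terrier]
6. Guide goes back to the west ledge with the terrier.  [the west ledge: the cabbage, the ferret, the mouse, the terrier | the east ledge: the goat, the grain, the lamb]
7. Guide goes to the east ledge with the cabbage and the terrier.  [the west ledge: the ferret, the mouse | the east ledge: the cabbage, the goat, the grain, the lamb, the terrier]
8. Guide goes back to the west ledge with the terrier.  [the west ledge: the ferret, the mouse, the terrier | the east ledge: the cabbage, the goat, the grain, the lamb]
9. Guide goes to the east ledge with the ferret and the terrier.  [the west ledge: the mouse | the east ledge: the cabbage, the ferret, the goat, the grain, the lamb, the terrier]
10. Guide goes back to the west ledge with the terrier.  [the west ledge: the mouse, the terrier | the east ledge: the cabbage, the ferret, the goat, the grain, the lamb]
11. Guide goes to the east ledge with the mouse and the terrier.  [the west ledge: — | the east ledge: the cabbage, the ferret, the goat, the grain, the lamb, the mouse, the terrier]

Yes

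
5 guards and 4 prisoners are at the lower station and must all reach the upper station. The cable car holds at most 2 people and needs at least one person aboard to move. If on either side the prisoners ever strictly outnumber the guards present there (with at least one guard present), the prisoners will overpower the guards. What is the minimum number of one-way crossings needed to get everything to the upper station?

15

Counting alone: each trip to the upper station takes at most 2 across and each return brings at least 1 back, so after t trips out (and t−1 returns) at most 2t − (t−1) of the 9 are across; that first reaches 9 at t = 8, so at least 15 crossings are needed.
The plan below uses exactly 15 crossings, so it is optimal:
1. 2 prisoners → the upper station.  (the lower station: 5G 2P; the upper station: 0G 2P)
2. 1 prisoner ← the lower station.  (the lower station: 5G 3P; the upper station: 0G 1P)
3. 2 prisoners → the upper station.  (the lower station: 5G 1P; the upper station: 0G 3P)
4. 1 prisoner ← the lower station.  (the lower station: 5G 2P; the upper station: 0G 2P)
5. 2 guards → the upper station.  (the lower station: 3G 2P; the upper station: 2G 2P)
6. 1 prisoner ← the lower station.  (the lower station: 3G 3P; the upper station: 2G 1P)
7. 1 guard and 1 prisoner → the upper station.  (the lower station: 2G 2P; the upper station: 3G 2P)
8. 1 guard ← the lower station.  (the lower station: 3G 2P; the upper station: 2G 2P)
9. 1 guard and 1 prisoner → the upper station.  (the lower station: 2G 1P; the upper station: 3G 3P)
10. 1 prisoner ← the lower station.  (the lower station: 2G 2P; the upper station: 3G 2P)
11. 1 guard and 1 prisoner → the upper station.  (the lower station: 1G 1P; the upper station: 4G 3P)
12. 1 guard ← the lower station.  (the lower station: 2G 1P; the upper station: 3G 3P)
13. 1 guard and 1 prisoner → the upper station.  (the lower station: 1G 0P; the upper station: 4G 4P)
14. 1 prisoner ← the lower station.  (the lower station: 1G 1P; the upper station: 4G 3P)
15. 1 guard and 1 prisoner → the upper station.  (the lower station: 0G 0P; the upper station: 5G 4P)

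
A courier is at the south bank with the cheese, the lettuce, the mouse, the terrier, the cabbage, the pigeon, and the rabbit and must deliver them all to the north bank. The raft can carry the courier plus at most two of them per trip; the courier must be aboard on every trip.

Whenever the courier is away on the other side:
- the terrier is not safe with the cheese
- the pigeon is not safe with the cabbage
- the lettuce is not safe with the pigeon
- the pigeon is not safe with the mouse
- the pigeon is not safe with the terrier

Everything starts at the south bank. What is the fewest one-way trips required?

Counting alone: the courier can take at most 2 across per trip to the north bank, so moving all 7 needs at least 4 loaded trips out, with a return between consecutive ones — at least 7 crossings.
The safety rule pushes this higher. Following every safe sequence of crossings, the most of the 7 that can be at the north bank as the raft arrives there on crossing 7 is 6 — never all 7.
So no plan with fewer than 9 crossings exists, and this one achieves 9:
1. Courier goes to the north bank with the cheese and the pigeon.  [the south bank: the cabbage, the lettuce, the mouse, the rabbit, the terrier | the north bank: the cheese, the pigeon]
2. Courier goes back to the south bank alone.  [the south bank: the cabbage, the lettuce, the mouse, the rabbit, the terrier | the north bank: the cheese, the pigeon]
3. Courier goes to the north bank with the rabbit.  [the south bank: the cabbage, the lettuce, the mouse, the terrier | the north bank: the cheese, the pigeon, the rabbit]
4. Courier goes back to the south bank alone.  [the south bank: the cabbage, the lettuce, the mouse, the terrier | the north bank: the cheese, the pigeon, the rabbit]
5. Courier goes to the north bank with the lettuce and the mouse.  [the south bank: the cabbage, the terrier | the north bank: the cheese, the lettuce, the mouse, the pigeon, the rabbit]
6. Courier goes back to the south bank with the pigeon.  [the south bank: the cabbage, the pigeon, the terrier | the north bank: the cheese, the lettuce, the mouse, the rabbit]
7. Courier goes to the north bank with the cabbage and the terrier.  [the south bank: the pigeon | the north bank: the cabbage, the cheese, the lettuce, the mouse, the rabbit, the terrier]
8. Courier goes back to the south bank with the cheese.  [the south bank: the cheese, the pigeon | the north bank: the cabbage, the lettuce, the mouse, the rabbit, the terrier]
9. Courier goes to the north bank with the cheese and the pigeon.  [the south bank: — | the north bank: the cabbage, the cheese, the lettuce, the mouse, the pigeon, the rabbit, the terrier]

9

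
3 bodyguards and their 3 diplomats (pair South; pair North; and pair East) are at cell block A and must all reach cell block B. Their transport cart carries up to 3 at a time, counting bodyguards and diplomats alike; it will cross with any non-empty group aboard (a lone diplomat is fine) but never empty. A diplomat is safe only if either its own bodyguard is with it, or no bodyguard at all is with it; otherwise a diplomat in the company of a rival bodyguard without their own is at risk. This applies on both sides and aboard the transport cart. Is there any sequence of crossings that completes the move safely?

Yes

1. bodyguard South and diplomat South cross → cell block B.
2. bodyguard South crosses ← cell block A.
3. bodyguard East, bodyguard North, and bodyguard South cross → cell block B.
4. diplomat South crosses ← cell block A.
5. diplomat East, diplomat North, and diplomat South cross → cell block B.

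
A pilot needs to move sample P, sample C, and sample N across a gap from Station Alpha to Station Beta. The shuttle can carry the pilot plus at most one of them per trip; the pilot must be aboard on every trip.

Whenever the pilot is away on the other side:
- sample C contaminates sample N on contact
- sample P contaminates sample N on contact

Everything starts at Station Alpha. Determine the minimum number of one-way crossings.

7

Counting alone: the pilot can take at most 1 across per trip to Station Beta, so moving all 3 needs at least 3 loaded trips out, with a return between consecutive ones — at least 5 crossings.
The safety rule pushes this higher. Following every safe sequence of crossings, the most of the 3 that can be at Station Beta as the shuttle arrives there on crossing 5 is 2 — never all 3.
So no plan with fewer than 7 crossings exists, and this one achieves 7:
1. Pilot goes to Station Beta with sample N.  [Station Alpha: sample C, sample P | Station Beta: sample N]
2. Pilot goes back to Station Alpha alone.  [Station Alpha: sample C, sample P | Station Beta: sample N]
3. Pilot goes to Station Beta with sample P.  [Station Alpha: sample C | Station Beta: sample N, sample P]
4. Pilot goes back to Station Alpha with sample N.  [Station Alpha: sample C, sample N | Station Beta: sample P]
5. Pilot goes to Station Beta with sample C.  [Station Alpha: sample N | Station Beta: sample C, sample P]
6. Pilot goes back to Station Alpha alone.  [Station Alpha: sample N | Station Beta: sample C, sample P]
7. Pilot goes to Station Beta with sample N.  [Station Alpha: — | Station Beta: sample C, sample N, sample P]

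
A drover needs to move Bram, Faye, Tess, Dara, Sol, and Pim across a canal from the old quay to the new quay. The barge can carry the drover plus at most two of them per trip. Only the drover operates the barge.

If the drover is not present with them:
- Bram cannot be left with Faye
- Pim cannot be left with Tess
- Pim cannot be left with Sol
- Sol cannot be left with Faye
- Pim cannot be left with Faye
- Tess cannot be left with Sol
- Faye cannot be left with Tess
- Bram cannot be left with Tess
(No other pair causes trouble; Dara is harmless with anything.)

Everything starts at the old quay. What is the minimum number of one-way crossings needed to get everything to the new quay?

impossible

Whatever the first load, the items left behind include a forbidden pair without the drover. No opening move is safe, so no plan exists.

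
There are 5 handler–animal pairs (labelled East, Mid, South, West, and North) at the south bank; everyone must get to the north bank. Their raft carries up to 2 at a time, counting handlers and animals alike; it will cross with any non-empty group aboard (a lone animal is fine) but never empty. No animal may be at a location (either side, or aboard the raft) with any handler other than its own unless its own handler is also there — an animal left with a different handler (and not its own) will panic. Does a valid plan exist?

Following every safe sequence of crossings from the start, the most of the 10 that can be at the north bank as the raft arrives there on crossings 1, 3, 5, 7 is 2, 3, 4, 5 respectively; the best ever achieved is 5 of 10.
From crossing 9 on, no configuration arises that was not already reachable earlier: only 82 distinct safe configurations (who is on which side, and where the raft is) can ever be reached, none of them has everyone across, and every continuation just revisits them. So no valid plan exists.

No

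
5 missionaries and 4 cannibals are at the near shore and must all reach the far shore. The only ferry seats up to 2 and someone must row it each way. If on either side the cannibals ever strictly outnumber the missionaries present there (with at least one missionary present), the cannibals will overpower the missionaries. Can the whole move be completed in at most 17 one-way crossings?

Yes

Yes — this plan uses 15 crossings (≤ 17):
1. 2 cannibals → the far shore.  (the near shore: 5M 2C; the far shore: 0M 2C)
2. 1 cannibal ← the near shore.  (the near shore: 5M 3C; the far shore: 0M 1C)
3. 2 cannibals → the far shore.  (the near shore: 5M 1C; the far shore: 0M 3C)
4. 1 cannibal ← the near shore.  (the near shore: 5M 2C; the far shore: 0M 2C)
5. 2 missionaries → the far shore.  (the near shore: 3M 2C; the far shore: 2M 2C)
6. 1 cannibal ← the near shore.  (the near shore: 3M 3C; the far shore: 2M 1C)
7. 1 missionary and 1 cannibal → the far shore.  (the near shore: 2M 2C; the far shore: 3M 2C)
8. 1 missionary ← the near shore.  (the near shore: 3M 2C; the far shore: 2M 2C)
9. 1 missionary and 1 cannibal → the far shore.  (the near shore: 2M 1C; the far shore: 3M 3C)
10. 1 cannibal ← the near shore.  (the near shore: 2M 2C; the far shore: 3M 2C)
11. 1 missionary and 1 cannibal → the far shore.  (the near shore: 1M 1C; the far shore: 4M 3C)
12. 1 missionary ← the near shore.  (the near shore: 2M 1C; the far shore: 3M 3C)
13. 1 missionary and 1 cannibal → the far shore.  (the near shore: 1M 0C; the far shore: 4M 4C)
14. 1 cannibal ← the near shore.  (the near shore: 1M 1C; the far shore: 4M 3C)
15. 1 missionary and 1 cannibal → the far shore.  (the near shore: 0M 0C; the far shore: 5M 4C)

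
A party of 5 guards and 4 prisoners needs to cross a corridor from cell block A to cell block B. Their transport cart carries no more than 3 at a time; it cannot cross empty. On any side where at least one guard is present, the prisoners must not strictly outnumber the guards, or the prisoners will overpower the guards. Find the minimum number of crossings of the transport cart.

7

Counting alone: each trip to cell block B takes at most 3 across and each return brings at least 1 back, so after t trips out (and t−1 returns) at most 3t − (t−1) of the 9 are across; that first reaches 9 at t = 4, so at least 7 crossings are needed.
The plan below uses exactly 7 crossings, so it is optimal:
1. 3 prisoners → cell block B.  (cell block A: 5G 1P; cell block B: 0G 3P)
2. 1 prisoner ← cell block A.  (cell block A: 5G 2P; cell block B: 0G 2P)
3. 3 guards → cell block B.  (cell block A: 2G 2P; cell block B: 3G 2P)
4. 1 guard ← cell block A.  (cell block A: 3G 2P; cell block B: 2G 2P)
5. 2 guards and 1 prisoner → cell block B.  (cell block A: 1G 1P; cell block B: 4G 3P)
6. 1 guard ← cell block A.  (cell block A: 2G 1P; cell block B: 3G 3P)
7. 2 guards and 1 prisoner → cell block B.  (cell block A: 0G 0P; cell block B: 5G 4P)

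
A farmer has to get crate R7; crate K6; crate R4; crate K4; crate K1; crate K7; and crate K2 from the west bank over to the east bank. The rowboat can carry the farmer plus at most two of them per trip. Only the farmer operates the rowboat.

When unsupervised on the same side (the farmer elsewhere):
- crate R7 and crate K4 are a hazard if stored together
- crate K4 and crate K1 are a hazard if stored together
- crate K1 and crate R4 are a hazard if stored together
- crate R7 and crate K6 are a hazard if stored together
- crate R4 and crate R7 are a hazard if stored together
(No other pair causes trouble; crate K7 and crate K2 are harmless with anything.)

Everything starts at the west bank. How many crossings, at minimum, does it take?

9

Counting alone: the farmer can take at most 2 across per trip to the east bank, so moving all 7 needs at least 4 loaded trips out, with a return between consecutive ones — at least 7 crossings.
The safety rule pushes this higher. Following every safe sequence of crossings, the most of the 7 that can be at the east bank as the rowboat arrives there on crossing 7 is 6 — never all 7.
So no plan with fewer than 9 crossings exists, and this one achieves 9:
1. Farmer goes to the east bank with crate K1 and crate R7.
2. Farmer goes back to the west bank alone.
3. Farmer goes to the east bank with crate K6.
4. Farmer goes back to the west bank with crate R7.
5. Farmer goes to the east bank with crate K4 and crate R4.
6. Farmer goes back to the west bank with crate K1.
7. Farmer goes to the east bank with crate K2 and crate K7.
8. Farmer goes back to the west bank alone.
9. Farmer goes to the east bank with crate K1 and crate R7.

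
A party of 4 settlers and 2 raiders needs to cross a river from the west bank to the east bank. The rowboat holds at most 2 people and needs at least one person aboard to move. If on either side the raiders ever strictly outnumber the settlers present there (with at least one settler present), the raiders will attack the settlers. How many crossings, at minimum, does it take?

Counting alone: each trip to the east bank takes at most 2 across and each return brings at least 1 back, so after t trips out (and t−1 returns) at most 2t − (t−1) of the 6 are across; that first reaches 6 at t = 5, so at least 9 crossings are needed.
The plan below uses exactly 9 crossings, so it is optimal:
1. 2 raiders → the east bank.  (the west bank: 4S 0R; the east bank: 0S 2R)
2. 1 raider ← the west bank.  (the west bank: 4S 1R; the east bank: 0S 1R)
3. 2 settlers → the east bank.  (the west bank: 2S 1R; the east bank: 2S 1R)
4. 1 raider ← the west bank.  (the west bank: 2S 2R; the east bank: 2S 0R)
5. 2 raiders → the east bank.  (the west bank: 2S 0R; the east bank: 2S 2R)
6. 1 raider ← the west bank.  (the west bank: 2S 1R; the east bank: 2S 1R)
7. 1 settler and 1 raider → the east bank.  (the west bank: 1S 0R; the east bank: 3S 2R)
8. 1 raider ← the west bank.  (the west bank: 1S 1R; the east bank: 3S 1R)
9. 1 settler and 1 raider → the east bank.  (the west bank: 0S 0R; the east bank: 4S 2R)

9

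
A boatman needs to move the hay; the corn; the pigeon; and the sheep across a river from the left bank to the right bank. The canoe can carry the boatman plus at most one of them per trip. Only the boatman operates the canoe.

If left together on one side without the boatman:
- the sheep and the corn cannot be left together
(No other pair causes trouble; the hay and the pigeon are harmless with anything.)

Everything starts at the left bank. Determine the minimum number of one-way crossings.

Counting alone: the boatman can take at most 1 across per trip to the right bank, so moving all 4 needs at least 4 loaded trips out, with a return between consecutive ones — at least 7 crossings.
The plan below uses exactly 7 crossings, so it is optimal:
1. Boatman goes to the right bank with the corn.  [the left bank: the hay, the pigeon, the sheep | the right bank: the corn]
2. Boatman goes back to the left bank alone.  [the left bank: the hay, the pigeon, the sheep | the right bank: the corn]
3. Boatman goes to the right bank with the hay.  [the left bank: the pigeon, the sheep | the right bank: the corn, the hay]
4. Boatman goes back to the left bank alone.  [the left bank: the pigeon, the sheep | the right bank: the corn, the hay]
5. Boatman goes to the right bank with the pigeon.  [the left bank: the sheep | the right bank: the corn, the hay, the pigeon]
6. Boatman goes back to the left bank alone.  [the left bank: the sheep | the right bank: the corn, the hay, the pigeon]
7. Boatman goes to the right bank with the sheep.  [the left bank: — | the right bank: the corn, the hay, the pigeon, the sheep]

7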